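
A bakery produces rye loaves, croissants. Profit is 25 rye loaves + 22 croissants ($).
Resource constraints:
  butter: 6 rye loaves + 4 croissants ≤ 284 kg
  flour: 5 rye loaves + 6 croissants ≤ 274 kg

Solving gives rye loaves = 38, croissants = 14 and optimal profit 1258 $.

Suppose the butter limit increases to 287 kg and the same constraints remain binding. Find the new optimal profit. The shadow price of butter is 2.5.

1265.5

Δb = 3, so new z* = 1258 + (2.5)·(3) = 1258 + 7.5 = 1265.5.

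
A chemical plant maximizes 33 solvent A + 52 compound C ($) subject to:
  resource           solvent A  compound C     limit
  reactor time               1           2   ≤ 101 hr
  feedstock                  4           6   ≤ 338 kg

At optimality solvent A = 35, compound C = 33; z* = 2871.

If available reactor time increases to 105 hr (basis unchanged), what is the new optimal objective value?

2891

Both reactor time and feedstock are binding at x*.
The binding rows give the dual system: 1·y_reactor time + 4·y_feedstock = 33 and 2·y_reactor time + 6·y_feedstock = 52.
This yields shadow prices y_reactor time = 5, y_feedstock = 7.
Δz = y_reactor time·Δb = 5 × (4) = 20, so new z* = 2871 + 20 = 2891.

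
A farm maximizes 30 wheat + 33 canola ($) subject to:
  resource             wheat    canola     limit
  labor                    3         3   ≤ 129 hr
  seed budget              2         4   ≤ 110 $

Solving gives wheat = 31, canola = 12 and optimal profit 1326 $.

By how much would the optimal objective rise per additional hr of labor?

9

Both labor and seed budget are binding at x*.
Dual feasibility on the basic columns requires 3·y_labor + 2·y_seed budget = 30, 3·y_labor + 4·y_seed budget = 33.
Solving: y_labor = 9, y_seed budget = 1.5.
Shadow price of labor = 9.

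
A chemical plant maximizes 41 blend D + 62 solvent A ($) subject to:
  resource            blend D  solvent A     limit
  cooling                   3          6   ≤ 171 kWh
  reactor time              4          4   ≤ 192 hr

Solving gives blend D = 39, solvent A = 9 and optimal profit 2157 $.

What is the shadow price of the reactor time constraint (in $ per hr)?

At the optimum: cooling uses 171 of 171 (binding); reactor time uses 192 of 192 (binding).
Dual feasibility on the basic columns requires 3·y_cooling + 4·y_reactor time = 41, 6·y_cooling + 4·y_reactor time = 62.
This yields shadow prices y_cooling = 7, y_reactor time = 5.
Shadow price of reactor time = 5.

5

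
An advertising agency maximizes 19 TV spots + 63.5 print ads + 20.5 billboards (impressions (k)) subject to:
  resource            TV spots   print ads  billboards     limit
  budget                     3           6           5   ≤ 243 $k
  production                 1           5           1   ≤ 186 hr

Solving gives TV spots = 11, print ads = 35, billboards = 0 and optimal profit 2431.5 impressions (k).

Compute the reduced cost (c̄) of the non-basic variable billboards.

Both budget and production are binding at x*.
Dual feasibility on the basic columns requires 3·y_budget + 1·y_production = 19, 6·y_budget + 5·y_production = 63.5.
Solving: y_budget = 3.5, y_production = 8.5.
Reduced cost of billboards: c₃ − yᵀa₃ = 20.5 − (3.5·5 + 8.5·1) = 20.5 − 26 = -5.5.

-5.5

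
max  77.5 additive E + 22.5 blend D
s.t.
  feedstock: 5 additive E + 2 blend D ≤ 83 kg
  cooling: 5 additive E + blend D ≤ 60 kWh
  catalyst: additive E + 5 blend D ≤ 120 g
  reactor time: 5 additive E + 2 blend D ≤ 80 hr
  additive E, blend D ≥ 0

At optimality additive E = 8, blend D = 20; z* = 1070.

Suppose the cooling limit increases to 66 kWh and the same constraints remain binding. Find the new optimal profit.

Binding: cooling and reactor time. Non-binding: feedstock (3 unused), catalyst (12 unused).
Slack constraints have shadow price 0 (complementary slackness).
From A_Bᵀ y = c: 5·y_cooling + 5·y_reactor time = 77.5; 1·y_cooling + 2·y_reactor time = 22.5.
Solving: y_cooling = 8.5, y_reactor time = 7.
Δz = y_cooling·Δb = 8.5 × (6) = 51, so new z* = 1070 + 51 = 1121.

1121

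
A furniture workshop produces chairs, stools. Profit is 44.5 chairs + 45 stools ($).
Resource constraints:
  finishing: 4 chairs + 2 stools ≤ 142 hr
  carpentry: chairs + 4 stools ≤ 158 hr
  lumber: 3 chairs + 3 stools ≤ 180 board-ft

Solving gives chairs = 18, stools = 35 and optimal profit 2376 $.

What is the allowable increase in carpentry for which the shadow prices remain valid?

49

Binding constraints: finishing, carpentry. The basis is B = [[4,2],[1,4]] with det 14.
Per unit increase in carpentry, x* moves by d = (-0.1429, 0.2857).
The basis stays optimal until lumber becomes binding; allowable increase = 49 hr.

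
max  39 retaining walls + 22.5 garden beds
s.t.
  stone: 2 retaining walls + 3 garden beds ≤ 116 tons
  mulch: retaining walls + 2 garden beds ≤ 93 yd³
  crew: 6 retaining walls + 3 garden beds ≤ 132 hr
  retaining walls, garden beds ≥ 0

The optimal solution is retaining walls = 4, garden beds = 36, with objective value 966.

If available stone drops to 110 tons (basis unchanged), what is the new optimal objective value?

Check each constraint at x*: stone 116/116 (tight); mulch 76/93 (slack 17); crew 132/132 (tight).
Slack constraints have shadow price 0 (complementary slackness).
Dual feasibility on the basic columns requires 2·y_stone + 6·y_crew = 39, 3·y_stone + 3·y_crew = 22.5.
This yields shadow prices y_stone = 1.5, y_crew = 6.
Δz = y_stone·Δb = 1.5 × (-6) = -9, so new z* = 966 − 9 = 957.

957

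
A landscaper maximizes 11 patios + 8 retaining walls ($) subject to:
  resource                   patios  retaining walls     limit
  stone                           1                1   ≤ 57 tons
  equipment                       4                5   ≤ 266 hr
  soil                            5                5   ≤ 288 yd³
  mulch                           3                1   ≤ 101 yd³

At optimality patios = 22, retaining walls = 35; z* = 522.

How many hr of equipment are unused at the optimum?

3

equipment used = 4·22 + 5·35 = 263; slack = 266 − 263 = 3.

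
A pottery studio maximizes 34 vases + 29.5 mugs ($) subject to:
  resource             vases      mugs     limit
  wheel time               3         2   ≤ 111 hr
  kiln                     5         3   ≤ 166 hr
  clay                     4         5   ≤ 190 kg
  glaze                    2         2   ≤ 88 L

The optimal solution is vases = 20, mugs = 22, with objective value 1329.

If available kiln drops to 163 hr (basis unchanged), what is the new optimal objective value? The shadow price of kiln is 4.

1317

Δb = -3, so new z* = 1329 + (4)·(-3) = 1329 − 12 = 1317.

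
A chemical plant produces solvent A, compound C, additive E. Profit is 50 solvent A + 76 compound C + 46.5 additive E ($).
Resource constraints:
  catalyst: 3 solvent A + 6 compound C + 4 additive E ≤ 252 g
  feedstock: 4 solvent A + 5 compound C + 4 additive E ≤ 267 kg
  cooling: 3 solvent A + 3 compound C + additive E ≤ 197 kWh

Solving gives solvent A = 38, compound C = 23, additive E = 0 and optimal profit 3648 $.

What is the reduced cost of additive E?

At the optimum: catalyst uses 252 of 252 (binding); feedstock uses 267 of 267 (binding); cooling uses 183 of 197 (slack = 14).
Since cooling is not tight, its dual is 0.
The binding rows give the dual system: 3·y_catalyst + 4·y_feedstock = 50 and 6·y_catalyst + 5·y_feedstock = 76.
Solving: y_catalyst = 6, y_feedstock = 8.
Reduced cost of additive E: c₃ − yᵀa₃ = 46.5 − (6·4 + 8·4) = 46.5 − 56 = -9.5.

-9.5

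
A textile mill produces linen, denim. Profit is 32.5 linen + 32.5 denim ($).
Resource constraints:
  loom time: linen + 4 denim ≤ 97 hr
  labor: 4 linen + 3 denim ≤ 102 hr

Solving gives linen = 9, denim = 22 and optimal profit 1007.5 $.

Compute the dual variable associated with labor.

7.5

Check each constraint at x*: loom time 97/97 (tight); labor 102/102 (tight).
The binding rows give the dual system: 1·y_loom time + 4·y_labor = 32.5 and 4·y_loom time + 3·y_labor = 32.5.
→ y_loom time = 2.5 and y_labor = 7.5.
Shadow price of labor = 7.5.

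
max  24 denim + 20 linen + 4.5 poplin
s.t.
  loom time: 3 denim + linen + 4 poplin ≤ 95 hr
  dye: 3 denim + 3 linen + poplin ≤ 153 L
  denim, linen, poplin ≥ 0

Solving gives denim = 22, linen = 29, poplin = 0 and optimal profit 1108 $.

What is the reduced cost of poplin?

At the optimum: loom time uses 95 of 95 (binding); dye uses 153 of 153 (binding).
The binding rows give the dual system: 3·y_loom time + 3·y_dye = 24 and 1·y_loom time + 3·y_dye = 20.
This yields shadow prices y_loom time = 2, y_dye = 6.
Reduced cost of poplin: c₃ − yᵀa₃ = 4.5 − (2·4 + 6·1) = 4.5 − 14 = -9.5.

-9.5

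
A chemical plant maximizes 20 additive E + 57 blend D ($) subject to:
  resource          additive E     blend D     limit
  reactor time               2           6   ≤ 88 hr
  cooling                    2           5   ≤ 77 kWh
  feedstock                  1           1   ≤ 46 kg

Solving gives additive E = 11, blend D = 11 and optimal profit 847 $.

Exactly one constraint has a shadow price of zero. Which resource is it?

reactor time: 88/88 (binding)
cooling: 77/77 (binding)
feedstock: 22/46 (slack 24)
By complementary slackness, a constraint with positive slack has shadow price 0 → feedstock.

feedstock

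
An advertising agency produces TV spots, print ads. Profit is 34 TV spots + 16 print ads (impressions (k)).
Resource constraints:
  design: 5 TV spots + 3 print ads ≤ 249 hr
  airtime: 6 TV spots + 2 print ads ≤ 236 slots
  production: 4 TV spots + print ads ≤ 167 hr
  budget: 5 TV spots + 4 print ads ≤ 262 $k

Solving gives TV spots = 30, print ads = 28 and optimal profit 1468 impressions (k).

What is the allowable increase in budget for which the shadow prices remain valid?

26.25

Binding constraints: airtime, budget. The basis is B = [[6,2],[5,4]] with det 14.
Per unit increase in budget, x* moves by d = (-0.1429, 0.4286).
The basis stays optimal until design becomes binding; allowable increase = 26.25 $k.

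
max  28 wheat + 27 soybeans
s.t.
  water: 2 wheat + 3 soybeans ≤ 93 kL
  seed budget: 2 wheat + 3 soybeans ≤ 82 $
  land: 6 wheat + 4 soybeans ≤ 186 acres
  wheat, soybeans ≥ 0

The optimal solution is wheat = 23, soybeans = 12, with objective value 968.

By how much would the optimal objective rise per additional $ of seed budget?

Check each constraint at x*: water 82/93 (slack 11); seed budget 82/82 (tight); land 186/186 (tight).
By complementary slackness, y = 0 for the non-binding constraint.
Dual feasibility on the basic columns requires 2·y_seed budget + 6·y_land = 28, 3·y_seed budget + 4·y_land = 27.
→ y_seed budget = 5 and y_land = 3.
Shadow price of seed budget = 5.

5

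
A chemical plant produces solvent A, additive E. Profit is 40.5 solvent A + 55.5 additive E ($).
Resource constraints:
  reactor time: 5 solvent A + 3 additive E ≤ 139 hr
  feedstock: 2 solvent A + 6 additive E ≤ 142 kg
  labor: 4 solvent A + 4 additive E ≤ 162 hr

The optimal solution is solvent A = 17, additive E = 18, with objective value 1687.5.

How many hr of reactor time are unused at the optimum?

reactor time used = 5·17 + 3·18 = 139; slack = 139 − 139 = 0.

0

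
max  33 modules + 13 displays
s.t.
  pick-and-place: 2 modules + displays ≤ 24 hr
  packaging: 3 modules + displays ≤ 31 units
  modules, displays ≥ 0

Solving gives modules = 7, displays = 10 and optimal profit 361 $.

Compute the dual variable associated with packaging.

Both pick-and-place and packaging are binding at x*.
Dual feasibility on the basic columns requires 2·y_pick-and-place + 3·y_packaging = 33, 1·y_pick-and-place + 1·y_packaging = 13.
Solving: y_pick-and-place = 6, y_packaging = 7.
Shadow price of packaging = 7.

7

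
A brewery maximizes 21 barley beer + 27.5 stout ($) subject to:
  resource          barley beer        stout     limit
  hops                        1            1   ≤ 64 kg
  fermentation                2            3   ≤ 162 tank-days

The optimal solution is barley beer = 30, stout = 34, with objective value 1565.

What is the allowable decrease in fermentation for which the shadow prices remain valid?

34

Binding constraints: hops, fermentation. The basis is B = [[1,1],[2,3]] with det 1.
Per unit decrease in fermentation, x* moves by d = (1, -1).
The basis stays optimal until stout reaches 0; allowable decrease = 34 tank-days.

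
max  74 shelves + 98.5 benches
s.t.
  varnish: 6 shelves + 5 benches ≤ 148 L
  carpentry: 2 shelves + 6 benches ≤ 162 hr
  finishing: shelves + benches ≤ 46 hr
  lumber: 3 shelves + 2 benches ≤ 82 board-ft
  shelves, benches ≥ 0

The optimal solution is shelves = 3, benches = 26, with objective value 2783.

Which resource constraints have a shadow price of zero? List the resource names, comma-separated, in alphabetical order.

varnish: 148/148 (binding)
carpentry: 162/162 (binding)
finishing: 29/46 (slack 17)
lumber: 61/82 (slack 21)
By complementary slackness, a constraint with positive slack has shadow price 0 → finishing, lumber.

finishing, lumber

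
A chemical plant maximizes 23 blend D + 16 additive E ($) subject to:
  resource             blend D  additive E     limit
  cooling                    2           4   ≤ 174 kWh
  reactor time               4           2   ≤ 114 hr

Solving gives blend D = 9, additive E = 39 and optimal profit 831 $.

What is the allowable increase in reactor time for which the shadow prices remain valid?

Binding constraints: cooling, reactor time. The basis is B = [[2,4],[4,2]] with det -12.
Per unit increase in reactor time, x* moves by d = (0.3333, -0.1667).
The basis stays optimal until additive E reaches 0; allowable increase = 234 hr.

234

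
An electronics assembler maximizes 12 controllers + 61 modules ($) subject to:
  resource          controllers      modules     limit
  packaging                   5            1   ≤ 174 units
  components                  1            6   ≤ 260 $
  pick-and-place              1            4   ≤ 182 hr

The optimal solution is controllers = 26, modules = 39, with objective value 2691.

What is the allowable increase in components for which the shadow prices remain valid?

13

Binding constraints: components, pick-and-place. The basis is B = [[1,6],[1,4]] with det -2.
Per unit increase in components, x* moves by d = (-2, 0.5).
The basis stays optimal until controllers reaches 0; allowable increase = 13 $.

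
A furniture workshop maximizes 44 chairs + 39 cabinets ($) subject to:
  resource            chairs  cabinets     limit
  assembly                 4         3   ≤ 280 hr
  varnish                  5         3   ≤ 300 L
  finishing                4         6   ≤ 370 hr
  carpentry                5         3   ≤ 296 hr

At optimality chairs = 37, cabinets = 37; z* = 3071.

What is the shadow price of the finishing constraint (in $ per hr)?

Binding: finishing and carpentry. Non-binding: assembly (21 unused), varnish (4 unused).
By complementary slackness, y = 0 for the non-binding constraints.
From A_Bᵀ y = c: 4·y_finishing + 5·y_carpentry = 44; 6·y_finishing + 3·y_carpentry = 39.
Solving: y_finishing = 3.5, y_carpentry = 6.
Shadow price of finishing = 3.5.

3.5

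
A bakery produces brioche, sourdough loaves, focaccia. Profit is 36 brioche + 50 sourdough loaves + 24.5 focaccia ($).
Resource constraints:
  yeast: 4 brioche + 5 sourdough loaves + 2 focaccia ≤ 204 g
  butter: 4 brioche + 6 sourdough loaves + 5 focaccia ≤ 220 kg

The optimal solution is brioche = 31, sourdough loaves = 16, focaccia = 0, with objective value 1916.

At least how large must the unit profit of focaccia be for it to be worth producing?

33

Check each constraint at x*: yeast 204/204 (tight); butter 220/220 (tight).
Dual feasibility on the basic columns requires 4·y_yeast + 4·y_butter = 36, 5·y_yeast + 6·y_butter = 50.
This yields shadow prices y_yeast = 4, y_butter = 5.
focaccia enters the basis when its profit ≥ yᵀa₃ = 4·2 + 5·5 = 33.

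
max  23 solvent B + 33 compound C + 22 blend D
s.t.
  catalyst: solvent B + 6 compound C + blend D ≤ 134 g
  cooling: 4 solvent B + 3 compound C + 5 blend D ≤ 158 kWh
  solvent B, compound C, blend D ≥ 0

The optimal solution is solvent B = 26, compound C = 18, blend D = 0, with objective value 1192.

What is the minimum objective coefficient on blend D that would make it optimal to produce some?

Check each constraint at x*: catalyst 134/134 (tight); cooling 158/158 (tight).
Dual feasibility on the basic columns requires 1·y_catalyst + 4·y_cooling = 23, 6·y_catalyst + 3·y_cooling = 33.
Solving: y_catalyst = 3, y_cooling = 5.
blend D enters the basis when its profit ≥ yᵀa₃ = 3·1 + 5·5 = 28.

28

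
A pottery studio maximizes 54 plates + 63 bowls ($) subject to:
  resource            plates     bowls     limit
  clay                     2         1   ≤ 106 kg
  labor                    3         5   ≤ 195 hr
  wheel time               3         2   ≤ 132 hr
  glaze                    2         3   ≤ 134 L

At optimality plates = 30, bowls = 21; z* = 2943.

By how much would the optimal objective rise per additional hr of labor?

Check each constraint at x*: clay 81/106 (slack 25); labor 195/195 (tight); wheel time 132/132 (tight); glaze 123/134 (slack 11).
Since clay, glaze are not tight, their duals are 0.
Dual feasibility on the basic columns requires 3·y_labor + 3·y_wheel time = 54, 5·y_labor + 2·y_wheel time = 63.
Solving: y_labor = 9, y_wheel time = 9.
Shadow price of labor = 9.

9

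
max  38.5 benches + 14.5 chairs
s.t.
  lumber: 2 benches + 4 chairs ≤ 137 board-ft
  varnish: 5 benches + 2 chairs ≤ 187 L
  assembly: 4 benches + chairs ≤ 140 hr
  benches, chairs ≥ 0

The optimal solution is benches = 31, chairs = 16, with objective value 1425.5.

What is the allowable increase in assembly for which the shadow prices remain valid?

Binding constraints: varnish, assembly. The basis is B = [[5,2],[4,1]] with det -3.
Per unit increase in assembly, x* moves by d = (0.6667, -1.6667).
The basis stays optimal until chairs reaches 0; allowable increase = 9.6 hr.

9.6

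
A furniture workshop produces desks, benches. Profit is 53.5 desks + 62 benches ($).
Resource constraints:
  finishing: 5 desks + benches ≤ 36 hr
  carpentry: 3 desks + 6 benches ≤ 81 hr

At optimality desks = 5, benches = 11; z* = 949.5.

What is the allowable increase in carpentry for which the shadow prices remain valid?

Binding constraints: finishing, carpentry. The basis is B = [[5,1],[3,6]] with det 27.
Per unit increase in carpentry, x* moves by d = (-0.037, 0.1852).
The basis stays optimal until desks reaches 0; allowable increase = 135 hr.

135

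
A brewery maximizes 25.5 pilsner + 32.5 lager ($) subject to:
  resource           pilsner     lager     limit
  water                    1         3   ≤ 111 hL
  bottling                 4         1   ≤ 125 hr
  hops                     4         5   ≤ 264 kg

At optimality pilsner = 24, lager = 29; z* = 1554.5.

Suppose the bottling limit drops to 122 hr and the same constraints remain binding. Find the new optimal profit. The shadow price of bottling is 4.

1542.5

Δb = -3, so new z* = 1554.5 + (4)·(-3) = 1554.5 − 12 = 1542.5.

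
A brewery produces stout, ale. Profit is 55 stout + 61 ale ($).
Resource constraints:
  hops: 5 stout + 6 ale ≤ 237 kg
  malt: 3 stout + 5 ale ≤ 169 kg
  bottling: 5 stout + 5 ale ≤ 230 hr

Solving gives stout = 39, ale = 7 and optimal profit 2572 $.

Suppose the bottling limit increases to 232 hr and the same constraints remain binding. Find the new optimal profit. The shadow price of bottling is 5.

Δb = 2, so new z* = 2572 + (5)·(2) = 2572 + 10 = 2582.

2582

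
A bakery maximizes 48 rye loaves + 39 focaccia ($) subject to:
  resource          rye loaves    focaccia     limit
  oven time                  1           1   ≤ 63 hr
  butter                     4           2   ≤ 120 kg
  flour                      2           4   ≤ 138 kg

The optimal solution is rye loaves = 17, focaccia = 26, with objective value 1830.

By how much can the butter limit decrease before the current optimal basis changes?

Binding constraints: butter, flour. The basis is B = [[4,2],[2,4]] with det 12.
Per unit decrease in butter, x* moves by d = (-0.3333, 0.1667).
The basis stays optimal until rye loaves reaches 0; allowable decrease = 51 kg.

51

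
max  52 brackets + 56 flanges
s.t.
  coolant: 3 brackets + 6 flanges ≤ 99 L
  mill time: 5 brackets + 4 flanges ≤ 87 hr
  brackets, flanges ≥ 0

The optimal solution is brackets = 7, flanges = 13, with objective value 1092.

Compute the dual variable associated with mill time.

8

At the optimum: coolant uses 99 of 99 (binding); mill time uses 87 of 87 (binding).
The binding rows give the dual system: 3·y_coolant + 5·y_mill time = 52 and 6·y_coolant + 4·y_mill time = 56.
→ y_coolant = 4 and y_mill time = 8.
Shadow price of mill time = 8.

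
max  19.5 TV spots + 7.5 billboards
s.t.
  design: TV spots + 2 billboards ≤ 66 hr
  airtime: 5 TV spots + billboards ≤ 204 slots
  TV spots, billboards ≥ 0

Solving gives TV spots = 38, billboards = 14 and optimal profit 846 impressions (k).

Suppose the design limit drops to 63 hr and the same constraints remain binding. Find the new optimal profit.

840

Both design and airtime are binding at x*.
Dual feasibility on the basic columns requires 1·y_design + 5·y_airtime = 19.5, 2·y_design + 1·y_airtime = 7.5.
Solving: y_design = 2, y_airtime = 3.5.
Δz = y_design·Δb = 2 × (-3) = -6, so new z* = 846 − 6 = 840.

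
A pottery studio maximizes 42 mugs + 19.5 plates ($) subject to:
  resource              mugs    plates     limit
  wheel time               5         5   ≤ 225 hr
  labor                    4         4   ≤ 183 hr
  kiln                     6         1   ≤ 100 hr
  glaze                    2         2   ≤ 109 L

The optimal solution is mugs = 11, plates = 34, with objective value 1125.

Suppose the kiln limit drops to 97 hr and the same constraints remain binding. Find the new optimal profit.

Check each constraint at x*: wheel time 225/225 (tight); labor 180/183 (slack 3); kiln 100/100 (tight); glaze 90/109 (slack 19).
Since labor, glaze are not tight, their duals are 0.
From A_Bᵀ y = c: 5·y_wheel time + 6·y_kiln = 42; 5·y_wheel time + 1·y_kiln = 19.5.
Solving: y_wheel time = 3, y_kiln = 4.5.
Δz = y_kiln·Δb = 4.5 × (-3) = -13.5, so new z* = 1125 − 13.5 = 1111.5.

1111.5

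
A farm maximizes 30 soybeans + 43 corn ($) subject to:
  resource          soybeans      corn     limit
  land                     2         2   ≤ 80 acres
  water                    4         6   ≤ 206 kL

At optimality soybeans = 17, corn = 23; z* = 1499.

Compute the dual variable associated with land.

2

At the optimum: land uses 80 of 80 (binding); water uses 206 of 206 (binding).
The binding rows give the dual system: 2·y_land + 4·y_water = 30 and 2·y_land + 6·y_water = 43.
Solving: y_land = 2, y_water = 6.5.
Shadow price of land = 2.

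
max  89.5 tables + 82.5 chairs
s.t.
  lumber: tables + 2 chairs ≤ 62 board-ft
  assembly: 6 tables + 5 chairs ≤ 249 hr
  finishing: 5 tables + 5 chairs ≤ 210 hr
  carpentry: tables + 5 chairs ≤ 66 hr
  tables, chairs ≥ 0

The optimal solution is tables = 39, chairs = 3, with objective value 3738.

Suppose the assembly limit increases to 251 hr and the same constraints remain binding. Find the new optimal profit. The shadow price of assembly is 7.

Δb = 2, so new z* = 3738 + (7)·(2) = 3738 + 14 = 3752.

3752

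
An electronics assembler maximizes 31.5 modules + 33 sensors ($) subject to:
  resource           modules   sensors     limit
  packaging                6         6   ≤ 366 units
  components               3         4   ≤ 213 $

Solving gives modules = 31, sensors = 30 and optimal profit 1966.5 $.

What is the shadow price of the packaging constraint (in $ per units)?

4.5

Check each constraint at x*: packaging 366/366 (tight); components 213/213 (tight).
From A_Bᵀ y = c: 6·y_packaging + 3·y_components = 31.5; 6·y_packaging + 4·y_components = 33.
→ y_packaging = 4.5 and y_components = 1.5.
Shadow price of packaging = 4.5.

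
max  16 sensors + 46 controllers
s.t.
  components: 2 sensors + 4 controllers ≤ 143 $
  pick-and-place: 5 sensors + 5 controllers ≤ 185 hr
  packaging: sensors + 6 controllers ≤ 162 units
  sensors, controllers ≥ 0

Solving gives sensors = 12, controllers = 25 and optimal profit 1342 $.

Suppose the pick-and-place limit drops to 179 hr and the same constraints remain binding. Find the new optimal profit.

1330

Check each constraint at x*: components 124/143 (slack 19); pick-and-place 185/185 (tight); packaging 162/162 (tight).
Since components is not tight, its dual is 0.
The binding rows give the dual system: 5·y_pick-and-place + 1·y_packaging = 16 and 5·y_pick-and-place + 6·y_packaging = 46.
This yields shadow prices y_pick-and-place = 2, y_packaging = 6.
Δz = y_pick-and-place·Δb = 2 × (-6) = -12, so new z* = 1342 − 12 = 1330.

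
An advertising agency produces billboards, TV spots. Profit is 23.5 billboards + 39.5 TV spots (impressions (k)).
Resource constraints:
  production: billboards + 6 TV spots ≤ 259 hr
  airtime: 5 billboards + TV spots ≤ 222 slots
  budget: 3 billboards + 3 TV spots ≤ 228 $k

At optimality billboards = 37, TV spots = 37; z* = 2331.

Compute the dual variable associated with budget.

0

At the optimum: production uses 259 of 259 (binding); airtime uses 222 of 222 (binding); budget uses 222 of 228 (slack = 6).
Slack constraints have shadow price 0 (complementary slackness).
From A_Bᵀ y = c: 1·y_production + 5·y_airtime = 23.5; 6·y_production + 1·y_airtime = 39.5.
This yields shadow prices y_production = 6, y_airtime = 3.5.
Shadow price of budget = 0.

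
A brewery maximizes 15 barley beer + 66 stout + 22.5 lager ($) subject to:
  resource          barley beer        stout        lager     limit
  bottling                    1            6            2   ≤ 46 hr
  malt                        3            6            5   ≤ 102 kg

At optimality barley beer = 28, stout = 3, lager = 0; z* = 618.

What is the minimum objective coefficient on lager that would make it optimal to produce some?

At the optimum: bottling uses 46 of 46 (binding); malt uses 102 of 102 (binding).
Dual feasibility on the basic columns requires 1·y_bottling + 3·y_malt = 15, 6·y_bottling + 6·y_malt = 66.
→ y_bottling = 9 and y_malt = 2.
lager enters the basis when its profit ≥ yᵀa₃ = 9·2 + 2·5 = 28.

28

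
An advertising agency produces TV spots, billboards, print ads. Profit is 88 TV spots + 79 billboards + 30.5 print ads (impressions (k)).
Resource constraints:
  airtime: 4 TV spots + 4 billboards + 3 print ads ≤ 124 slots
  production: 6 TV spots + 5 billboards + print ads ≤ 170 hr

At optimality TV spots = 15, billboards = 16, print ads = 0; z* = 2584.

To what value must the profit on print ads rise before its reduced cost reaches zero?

34.5

At the optimum: airtime uses 124 of 124 (binding); production uses 170 of 170 (binding).
Dual feasibility on the basic columns requires 4·y_airtime + 6·y_production = 88, 4·y_airtime + 5·y_production = 79.
This yields shadow prices y_airtime = 8.5, y_production = 9.
print ads enters the basis when its profit ≥ yᵀa₃ = 8.5·3 + 9·1 = 34.5.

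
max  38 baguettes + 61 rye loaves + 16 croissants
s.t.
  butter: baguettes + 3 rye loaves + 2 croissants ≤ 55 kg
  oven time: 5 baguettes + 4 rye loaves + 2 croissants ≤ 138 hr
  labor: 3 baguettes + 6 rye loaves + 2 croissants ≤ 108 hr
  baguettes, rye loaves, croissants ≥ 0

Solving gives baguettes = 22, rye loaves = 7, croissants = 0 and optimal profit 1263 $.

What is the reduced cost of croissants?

Check each constraint at x*: butter 43/55 (slack 12); oven time 138/138 (tight); labor 108/108 (tight).
Slack constraints have shadow price 0 (complementary slackness).
The binding rows give the dual system: 5·y_oven time + 3·y_labor = 38 and 4·y_oven time + 6·y_labor = 61.
This yields shadow prices y_oven time = 2.5, y_labor = 8.5.
Reduced cost of croissants: c₃ − yᵀa₃ = 16 − (2.5·2 + 8.5·2) = 16 − 22 = -6.

-6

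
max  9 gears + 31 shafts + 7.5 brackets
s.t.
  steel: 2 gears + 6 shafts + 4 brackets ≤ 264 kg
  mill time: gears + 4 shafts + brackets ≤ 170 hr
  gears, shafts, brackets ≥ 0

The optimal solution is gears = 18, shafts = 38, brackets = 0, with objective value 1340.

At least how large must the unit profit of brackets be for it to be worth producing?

14

At the optimum: steel uses 264 of 264 (binding); mill time uses 170 of 170 (binding).
The binding rows give the dual system: 2·y_steel + 1·y_mill time = 9 and 6·y_steel + 4·y_mill time = 31.
→ y_steel = 2.5 and y_mill time = 4.
brackets enters the basis when its profit ≥ yᵀa₃ = 2.5·4 + 4·1 = 14.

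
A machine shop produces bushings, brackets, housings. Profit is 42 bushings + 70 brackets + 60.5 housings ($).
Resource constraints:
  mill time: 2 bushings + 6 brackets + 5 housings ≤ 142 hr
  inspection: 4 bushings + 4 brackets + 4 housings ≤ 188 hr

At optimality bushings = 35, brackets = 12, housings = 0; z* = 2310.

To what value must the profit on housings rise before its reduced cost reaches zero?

Both mill time and inspection are binding at x*.
The binding rows give the dual system: 2·y_mill time + 4·y_inspection = 42 and 6·y_mill time + 4·y_inspection = 70.
→ y_mill time = 7 and y_inspection = 7.
housings enters the basis when its profit ≥ yᵀa₃ = 7·5 + 7·4 = 63.

63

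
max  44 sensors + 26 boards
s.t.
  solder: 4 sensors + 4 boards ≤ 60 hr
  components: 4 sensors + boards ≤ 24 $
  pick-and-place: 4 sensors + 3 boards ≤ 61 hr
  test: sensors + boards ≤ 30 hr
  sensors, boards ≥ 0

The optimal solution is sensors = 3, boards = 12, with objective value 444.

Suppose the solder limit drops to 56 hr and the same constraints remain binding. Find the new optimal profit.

424

At the optimum: solder uses 60 of 60 (binding); components uses 24 of 24 (binding); pick-and-place uses 48 of 61 (slack = 13); test uses 15 of 30 (slack = 15).
Since pick-and-place, test are not tight, their duals are 0.
From A_Bᵀ y = c: 4·y_solder + 4·y_components = 44; 4·y_solder + 1·y_components = 26.
Solving: y_solder = 5, y_components = 6.
Δz = y_solder·Δb = 5 × (-4) = -20, so new z* = 444 − 20 = 424.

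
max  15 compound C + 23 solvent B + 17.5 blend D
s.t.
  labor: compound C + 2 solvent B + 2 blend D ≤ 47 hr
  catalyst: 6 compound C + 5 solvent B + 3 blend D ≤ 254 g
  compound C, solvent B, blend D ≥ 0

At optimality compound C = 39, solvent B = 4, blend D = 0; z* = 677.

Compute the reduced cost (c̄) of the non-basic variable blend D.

-3.5

Check each constraint at x*: labor 47/47 (tight); catalyst 254/254 (tight).
Dual feasibility on the basic columns requires 1·y_labor + 6·y_catalyst = 15, 2·y_labor + 5·y_catalyst = 23.
→ y_labor = 9 and y_catalyst = 1.
Reduced cost of blend D: c₃ − yᵀa₃ = 17.5 − (9·2 + 1·3) = 17.5 − 21 = -3.5.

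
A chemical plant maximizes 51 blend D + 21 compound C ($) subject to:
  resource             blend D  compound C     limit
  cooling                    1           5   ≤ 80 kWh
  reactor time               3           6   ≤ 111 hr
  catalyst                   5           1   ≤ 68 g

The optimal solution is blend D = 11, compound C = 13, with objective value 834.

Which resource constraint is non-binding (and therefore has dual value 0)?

cooling: 76/80 (slack 4)
reactor time: 111/111 (binding)
catalyst: 68/68 (binding)
By complementary slackness, a constraint with positive slack has shadow price 0 → cooling.

cooling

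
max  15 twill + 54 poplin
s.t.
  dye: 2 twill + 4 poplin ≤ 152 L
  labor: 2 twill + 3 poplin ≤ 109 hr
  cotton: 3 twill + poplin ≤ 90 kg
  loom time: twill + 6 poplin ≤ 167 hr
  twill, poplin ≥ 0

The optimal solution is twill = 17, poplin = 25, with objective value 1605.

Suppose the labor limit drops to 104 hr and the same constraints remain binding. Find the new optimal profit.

1585

Check each constraint at x*: dye 134/152 (slack 18); labor 109/109 (tight); cotton 76/90 (slack 14); loom time 167/167 (tight).
By complementary slackness, y = 0 for the non-binding constraints.
From A_Bᵀ y = c: 2·y_labor + 1·y_loom time = 15; 3·y_labor + 6·y_loom time = 54.
This yields shadow prices y_labor = 4, y_loom time = 7.
Δz = y_labor·Δb = 4 × (-5) = -20, so new z* = 1605 − 20 = 1585.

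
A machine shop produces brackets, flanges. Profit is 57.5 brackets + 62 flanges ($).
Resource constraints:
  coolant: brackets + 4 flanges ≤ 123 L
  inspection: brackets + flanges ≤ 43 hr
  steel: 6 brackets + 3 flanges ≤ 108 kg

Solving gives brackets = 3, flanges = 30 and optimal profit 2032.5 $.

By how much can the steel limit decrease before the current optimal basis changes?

Binding constraints: coolant, steel. The basis is B = [[1,4],[6,3]] with det -21.
Per unit decrease in steel, x* moves by d = (-0.1905, 0.0476).
The basis stays optimal until brackets reaches 0; allowable decrease = 15.75 kg.

15.75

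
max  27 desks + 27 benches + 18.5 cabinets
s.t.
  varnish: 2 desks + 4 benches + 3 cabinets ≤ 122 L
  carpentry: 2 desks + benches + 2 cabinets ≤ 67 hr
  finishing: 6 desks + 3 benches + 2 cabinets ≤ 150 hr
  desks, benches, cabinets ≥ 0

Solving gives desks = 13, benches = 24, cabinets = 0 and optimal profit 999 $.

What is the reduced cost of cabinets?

Check each constraint at x*: varnish 122/122 (tight); carpentry 50/67 (slack 17); finishing 150/150 (tight).
By complementary slackness, y = 0 for the non-binding constraint.
Dual feasibility on the basic columns requires 2·y_varnish + 6·y_finishing = 27, 4·y_varnish + 3·y_finishing = 27.
→ y_varnish = 4.5 and y_finishing = 3.
Reduced cost of cabinets: c₃ − yᵀa₃ = 18.5 − (4.5·3 + 3·2) = 18.5 − 19.5 = -1.

-1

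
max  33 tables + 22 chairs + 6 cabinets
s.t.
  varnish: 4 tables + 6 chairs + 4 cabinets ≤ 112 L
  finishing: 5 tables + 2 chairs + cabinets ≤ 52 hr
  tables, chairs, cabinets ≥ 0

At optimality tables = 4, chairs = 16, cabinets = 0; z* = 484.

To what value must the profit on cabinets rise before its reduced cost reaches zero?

13

Both varnish and finishing are binding at x*.
The binding rows give the dual system: 4·y_varnish + 5·y_finishing = 33 and 6·y_varnish + 2·y_finishing = 22.
This yields shadow prices y_varnish = 2, y_finishing = 5.
cabinets enters the basis when its profit ≥ yᵀa₃ = 2·4 + 5·1 = 13.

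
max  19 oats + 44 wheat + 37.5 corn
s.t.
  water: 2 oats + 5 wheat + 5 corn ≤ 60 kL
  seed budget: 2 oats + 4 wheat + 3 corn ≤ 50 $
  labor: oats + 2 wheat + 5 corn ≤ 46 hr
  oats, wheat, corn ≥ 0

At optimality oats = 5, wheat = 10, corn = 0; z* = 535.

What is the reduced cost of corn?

At the optimum: water uses 60 of 60 (binding); seed budget uses 50 of 50 (binding); labor uses 25 of 46 (slack = 21).
By complementary slackness, y = 0 for the non-binding constraint.
From A_Bᵀ y = c: 2·y_water + 2·y_seed budget = 19; 5·y_water + 4·y_seed budget = 44.
This yields shadow prices y_water = 6, y_seed budget = 3.5.
Reduced cost of corn: c₃ − yᵀa₃ = 37.5 − (6·5 + 3.5·3) = 37.5 − 40.5 = -3.

-3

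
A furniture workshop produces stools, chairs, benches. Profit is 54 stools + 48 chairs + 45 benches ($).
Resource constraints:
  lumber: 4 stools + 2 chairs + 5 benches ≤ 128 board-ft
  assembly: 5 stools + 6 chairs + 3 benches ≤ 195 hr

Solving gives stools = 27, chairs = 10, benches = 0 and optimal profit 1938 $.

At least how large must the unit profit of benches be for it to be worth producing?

48

At the optimum: lumber uses 128 of 128 (binding); assembly uses 195 of 195 (binding).
From A_Bᵀ y = c: 4·y_lumber + 5·y_assembly = 54; 2·y_lumber + 6·y_assembly = 48.
Solving: y_lumber = 6, y_assembly = 6.
benches enters the basis when its profit ≥ yᵀa₃ = 6·5 + 6·3 = 48.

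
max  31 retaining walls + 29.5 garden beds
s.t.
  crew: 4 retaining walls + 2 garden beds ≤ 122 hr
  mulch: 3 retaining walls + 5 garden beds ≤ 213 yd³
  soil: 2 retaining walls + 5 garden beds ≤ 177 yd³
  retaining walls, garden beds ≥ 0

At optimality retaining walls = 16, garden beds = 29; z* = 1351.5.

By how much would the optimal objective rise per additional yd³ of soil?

Binding: crew and soil. Non-binding: mulch (20 unused).
Slack constraints have shadow price 0 (complementary slackness).
Dual feasibility on the basic columns requires 4·y_crew + 2·y_soil = 31, 2·y_crew + 5·y_soil = 29.5.
Solving: y_crew = 6, y_soil = 3.5.
Shadow price of soil = 3.5.

3.5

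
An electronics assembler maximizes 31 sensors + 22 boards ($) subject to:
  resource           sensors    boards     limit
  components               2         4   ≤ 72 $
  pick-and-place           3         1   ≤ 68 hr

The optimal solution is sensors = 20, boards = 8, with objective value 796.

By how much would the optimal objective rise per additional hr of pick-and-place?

8

Both components and pick-and-place are binding at x*.
From A_Bᵀ y = c: 2·y_components + 3·y_pick-and-place = 31; 4·y_components + 1·y_pick-and-place = 22.
Solving: y_components = 3.5, y_pick-and-place = 8.
Shadow price of pick-and-place = 8.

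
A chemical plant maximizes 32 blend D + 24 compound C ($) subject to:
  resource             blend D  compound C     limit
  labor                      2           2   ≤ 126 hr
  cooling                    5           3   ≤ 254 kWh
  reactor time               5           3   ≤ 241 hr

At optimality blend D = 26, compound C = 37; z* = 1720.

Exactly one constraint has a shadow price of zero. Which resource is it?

cooling

labor: 126/126 (binding)
cooling: 241/254 (slack 13)
reactor time: 241/241 (binding)
By complementary slackness, a constraint with positive slack has shadow price 0 → cooling.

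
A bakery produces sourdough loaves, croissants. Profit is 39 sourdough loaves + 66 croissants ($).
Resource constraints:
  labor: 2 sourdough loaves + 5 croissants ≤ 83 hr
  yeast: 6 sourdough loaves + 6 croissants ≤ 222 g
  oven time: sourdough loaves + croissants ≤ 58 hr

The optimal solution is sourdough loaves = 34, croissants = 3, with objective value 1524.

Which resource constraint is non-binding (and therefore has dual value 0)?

labor: 83/83 (binding)
yeast: 222/222 (binding)
oven time: 37/58 (slack 21)
By complementary slackness, a constraint with positive slack has shadow price 0 → oven time.

oven time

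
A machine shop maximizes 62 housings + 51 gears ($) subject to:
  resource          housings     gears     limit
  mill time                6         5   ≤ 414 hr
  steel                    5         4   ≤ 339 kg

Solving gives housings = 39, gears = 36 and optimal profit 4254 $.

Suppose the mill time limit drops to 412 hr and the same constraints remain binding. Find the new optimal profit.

4240

Check each constraint at x*: mill time 414/414 (tight); steel 339/339 (tight).
Dual feasibility on the basic columns requires 6·y_mill time + 5·y_steel = 62, 5·y_mill time + 4·y_steel = 51.
Solving: y_mill time = 7, y_steel = 4.
Δz = y_mill time·Δb = 7 × (-2) = -14, so new z* = 4254 − 14 = 4240.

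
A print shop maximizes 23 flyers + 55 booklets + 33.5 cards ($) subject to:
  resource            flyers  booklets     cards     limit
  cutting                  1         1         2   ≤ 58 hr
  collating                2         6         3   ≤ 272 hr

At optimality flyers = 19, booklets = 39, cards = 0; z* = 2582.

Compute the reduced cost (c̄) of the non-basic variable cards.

At the optimum: cutting uses 58 of 58 (binding); collating uses 272 of 272 (binding).
Dual feasibility on the basic columns requires 1·y_cutting + 2·y_collating = 23, 1·y_cutting + 6·y_collating = 55.
→ y_cutting = 7 and y_collating = 8.
Reduced cost of cards: c₃ − yᵀa₃ = 33.5 − (7·2 + 8·3) = 33.5 − 38 = -4.5.

-4.5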